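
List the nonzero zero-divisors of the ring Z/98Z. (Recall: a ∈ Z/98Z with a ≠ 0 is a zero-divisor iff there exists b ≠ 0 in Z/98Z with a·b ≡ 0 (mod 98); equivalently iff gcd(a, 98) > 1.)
An element a ∈ Z/98Z (with a ≠ 0) is a zero-divisor iff gcd(a, 98) > 1 (because a is a unit precisely when gcd(a, n) = 1, and in Z/nZ every nonzero, non-unit element is a zero-divisor). Scan a = 1, ..., 97 and keep those with gcd(a, 98) > 1:
  gcd(2, 98) = 2, gcd(4, 98) = 2, gcd(6, 98) = 2, gcd(7, 98) = 7, gcd(8, 98) = 2, gcd(10, 98) = 2, gcd(12, 98) = 2, gcd(14, 98) = 14, gcd(16, 98) = 2, gcd(18, 98) = 2, gcd(20, 98) = 2, gcd(21, 98) = 7, gcd(22, 98) = 2, gcd(24, 98) = 2, gcd(26, 98) = 2, gcd(28, 98) = 14, gcd(30, 98) = 2, gcd(32, 98) = 2, gcd(34, 98) = 2, gcd(35, 98) = 7, gcd(36, 98) = 2, gcd(38, 98) = 2, gcd(40, 98) = 2, gcd(42, 98) = 14, gcd(44, 98) = 2, gcd(46, 98) = 2, gcd(48, 98) = 2, gcd(49, 98) = 49, gcd(50, 98) = 2, gcd(52, 98) = 2, gcd(54, 98) = 2, gcd(56, 98) = 14, gcd(58, 98) = 2, gcd(60, 98) = 2, gcd(62, 98) = 2, gcd(63, 98) = 7, gcd(64, 98) = 2, gcd(66, 98) = 2, gcd(68, 98) = 2, gcd(70, 98) = 14, gcd(72, 98) = 2, gcd(74, 98) = 2, gcd(76, 98) = 2, gcd(77, 98) = 7, gcd(78, 98) = 2, gcd(80, 98) = 2, gcd(82, 98) = 2, gcd(84, 98) = 14, gcd(86, 98) = 2, gcd(88, 98) = 2, gcd(90, 98) = 2, gcd(91, 98) = 7, gcd(92, 98) = 2, gcd(94, 98) = 2, gcd(96, 98) = 2.
All other a ∈ {1, ..., 97} have gcd(a, 98) = 1 and are units. So the nonzero zero-divisors are exactly the 55 values of a appearing in this scan.

Final answer: nonzero zero-divisors of Z/98Z = {2, 4, 6, 7, 8, 10, 12, 14, 16, 18, 20, 21, 22, 24, 26, 28, 30, 32, 34, 35, 36, 38, 40, 42, 44, 46, 48, 49, 50, 52, 54, 56, 58, 60, 62, 63, 64, 66, 68, 70, 72, 74, 76, 77, 78, 80, 82, 84, 86, 88, 90, 91, 92, 94, 96}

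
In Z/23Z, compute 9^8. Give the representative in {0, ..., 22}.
13

Use repeated squaring. Binary(8) = 1000. Walk through the bits of the exponent 8 left-to-right: at each bit after the leading one, square the running value, then multiply by 9 if the bit is 1 (always reducing mod 23):
  bit 1 = 1 (leading): start with 9.
  bit 2 = 0: square 9^2 = 81 ≡ 12 (mod 23).
  bit 3 = 0: square 12^2 = 144 ≡ 6 (mod 23).
  bit 4 = 0: square 6^2 = 36 ≡ 13 (mod 23).
Final value: 9^8 ≡ 13 (mod 23).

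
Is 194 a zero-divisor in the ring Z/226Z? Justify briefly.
gcd(194, 226) = 2 > 1, so 194 is not a unit in Z/226Z. In Z/nZ every nonzero non-unit is a zero-divisor: explicitly, take b = 226/gcd = 113 ≠ 0 (mod 226); then 194·113 = 21922 = 97·226, i.e. 194·113 ≡ 0 (mod 226). So 194 is a zero-divisor.

Final answer: YES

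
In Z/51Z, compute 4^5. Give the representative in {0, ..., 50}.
Use repeated squaring. Binary(5) = 101. Walk through the bits of the exponent 5 left-to-right: at each bit after the leading one, square the running value, then multiply by 4 if the bit is 1 (always reducing mod 51):
  bit 1 = 1 (leading): start with 4.
  bit 2 = 0: square 4^2 = 16 (mod 51).
  bit 3 = 1: square 16^2 = 256 ≡ 1; bit is 1, so multiply 1·4 = 4 (mod 51).
Final value: 4^5 ≡ 4 (mod 51).

Final answer: 4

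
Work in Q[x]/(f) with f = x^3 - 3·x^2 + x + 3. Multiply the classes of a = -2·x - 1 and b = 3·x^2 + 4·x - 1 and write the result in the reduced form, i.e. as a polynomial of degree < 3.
First multiply in Q[x] without reducing: a · b = -6·x^3 - 11·x^2 - 2·x + 1. Now divide by f(x) = x^3 - 3·x^2 + x + 3, eliminating the leading term at each step:
  leading term -6·x^3: subtract (-6)·f(x) = -6·x^3 + 18·x^2 - 6·x - 18, leaving -29·x^2 + 4·x + 19
The degree is now < 3, so this is the remainder. Hence a · b ≡ -29·x^2 + 4·x + 19 in Q[x]/(f).

Final answer: a · b ≡ -29·x^2 + 4·x + 19 (mod f(x))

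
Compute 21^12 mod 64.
17

Use repeated squaring. Binary(12) = 1100. Walk through the bits of the exponent 12 left-to-right: at each bit after the leading one, square the running value, then multiply by 21 if the bit is 1 (always reducing mod 64):
  bit 1 = 1 (leading): start with 21.
  bit 2 = 1: square 21^2 = 441 ≡ 57; bit is 1, so multiply 57·21 = 1197 ≡ 45 (mod 64).
  bit 3 = 0: square 45^2 = 2025 ≡ 41 (mod 64).
  bit 4 = 0: square 41^2 = 1681 ≡ 17 (mod 64).
Final value: 21^12 ≡ 17 (mod 64).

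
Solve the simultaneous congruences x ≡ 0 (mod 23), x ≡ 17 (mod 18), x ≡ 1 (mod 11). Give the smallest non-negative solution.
x ≡ 3059 (mod 4554); the representative in [0, 4554) is 3059

The moduli 23, 18, 11 are pairwise coprime, so by the CRT there is a unique solution mod 23·18·11 = 4554.
Solve by successive substitution. Start with x ≡ 0 (mod 23).
  Combine with x ≡ 17 (mod 18): write x = 23·t and require 23·t ≡ 17 (mod 18). Since 23^(−1) ≡ 11 (mod 18) (23 ≡ 5 (mod 18)), t ≡ 11·17 ≡ 7 (mod 18). So x ≡ 23·7 = 161 (mod 414).
  Combine with x ≡ 1 (mod 11): write x = 161 + 414·t and require 161 + 414·t ≡ 1 (mod 11), i.e. 414·t ≡ 1 − 161 ≡ 5 (mod 11). Since 414^(−1) ≡ 8 (mod 11) (414 ≡ 7 (mod 11)), t ≡ 8·5 ≡ 7 (mod 11). So x ≡ 161 + 414·7 = 3059 (mod 4554).
Unique solution in [0, 4554): x = 3059.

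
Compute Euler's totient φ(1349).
φ(1349) = 1260

φ is multiplicative, with φ(p^e) = p^e − p^(e−1). Factorise 1349 = 19 · 71. Then
  φ(1349) = (19 − 1) · (71 − 1) = 18 · 70 = 1260.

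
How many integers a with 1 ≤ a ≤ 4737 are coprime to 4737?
The number of a ∈ {1, ..., 4737} with gcd(a, 4737) = 1 is by definition Euler's totient φ(4737). φ is multiplicative, with φ(p^e) = p^e − p^(e−1). Factorise 4737 = 3 · 1579. Then
  φ(4737) = (3 − 1) · (1579 − 1) = 2 · 1578 = 3156.
So there are 3156 such integers.

Final answer: 3156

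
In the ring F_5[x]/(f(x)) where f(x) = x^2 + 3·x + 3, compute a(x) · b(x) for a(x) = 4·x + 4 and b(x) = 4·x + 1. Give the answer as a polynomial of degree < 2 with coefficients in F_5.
Multiply as integer polynomials: a · b = 16·x^2 + 20·x + 4. Reducing coefficients mod 5: a · b ≡ x^2 + 4. Now divide by f(x) = x^2 + 3·x + 3 in F_5[x], eliminating the leading term at each step:
  leading term x^2: subtract (1)·f(x) = x^2 + 3·x + 3, leaving 2·x + 1 (coefficients mod 5)
The degree is now < 2, so this is the remainder. Hence a · b ≡ 2·x + 1 in F_5[x]/(f).

Final answer: a · b ≡ 2·x + 1 (mod f(x))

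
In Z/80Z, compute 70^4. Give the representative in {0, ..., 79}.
Use repeated squaring. Binary(4) = 100. Walk through the bits of the exponent 4 left-to-right: at each bit after the leading one, square the running value, then multiply by 70 if the bit is 1 (always reducing mod 80):
  bit 1 = 1 (leading): start with 70.
  bit 2 = 0: square 70^2 = 4900 ≡ 20 (mod 80).
  bit 3 = 0: square 20^2 = 400 ≡ 0 (mod 80).
Final value: 70^4 ≡ 0 (mod 80).

Final answer: 0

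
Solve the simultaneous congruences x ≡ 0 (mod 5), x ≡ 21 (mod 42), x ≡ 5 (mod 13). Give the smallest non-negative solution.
x ≡ 525 (mod 2730); the representative in [0, 2730) is 525

The moduli 5, 42, 13 are pairwise coprime, so by the CRT there is a unique solution mod 5·42·13 = 2730.
Solve by successive substitution. Start with x ≡ 0 (mod 5).
  Combine with x ≡ 21 (mod 42): write x = 5·t and require 5·t ≡ 21 (mod 42). Since 5^(−1) ≡ 17 (mod 42), t ≡ 17·21 ≡ 21 (mod 42). So x ≡ 5·21 = 105 (mod 210).
  Combine with x ≡ 5 (mod 13): write x = 105 + 210·t and require 105 + 210·t ≡ 5 (mod 13), i.e. 210·t ≡ 5 − 105 ≡ 4 (mod 13). Since 210^(−1) ≡ 7 (mod 13) (210 ≡ 2 (mod 13)), t ≡ 7·4 ≡ 2 (mod 13). So x ≡ 105 + 210·2 = 525 (mod 2730).
Unique solution in [0, 2730): x = 525.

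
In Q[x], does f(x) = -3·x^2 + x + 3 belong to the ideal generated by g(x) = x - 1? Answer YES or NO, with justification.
In Q[x] the ideal (g) consists of all multiples of g, so f ∈ (g) iff g | f, i.e. iff the remainder of f on division by g is 0. Divide f by g (g is monic, so eliminate the leading term of the running remainder at each step):
  leading term -3·x^2: subtract (-3·x)·g(x) = -3·x^2 + 3·x, leaving 3 - 2·x
  leading term -2·x: subtract (-2)·g(x) = 2 - 2·x, leaving 1
The remainder r(x) = 1 ≠ 0 (and deg r < deg g), so g ∤ f, i.e. f ∉ (g).

Final answer: NO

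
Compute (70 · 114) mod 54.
Reduce the factors first: 70 ≡ 16, 114 ≡ 6 (mod 54), so 70 · 114 ≡ 16 · 6 (mod 54). 16 · 6 = 96. Dividing by 54: 96 = 1·54 + 42. So (70 · 114) mod 54 = 42.

Final answer: 42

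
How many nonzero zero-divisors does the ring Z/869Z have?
Z/869Z has 88 nonzero zero-divisors

In Z/869Z each nonzero element is either a unit (gcd with 869 is 1) or a zero-divisor (gcd > 1). The number of units is φ(869): factorise 869 = 11 · 79, so φ(869) = (11 − 1) · (79 − 1) = 10 · 78 = 780. The nonzero elements number 869 − 1 = 868. Hence the nonzero zero-divisors number 868 − 780 = 88.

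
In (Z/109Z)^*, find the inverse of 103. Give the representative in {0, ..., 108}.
103^(−1) ≡ 18 (mod 109)

Apply the extended Euclidean algorithm to (109, 103), tracking rows (r, s, t) with s·109 + t·103 = r. Each division r_prev = q·r_cur + r_new produces the new row as (previous row) − q·(current row):
  row A: (109, 1, 0)   [1·109 + 0·103 = 109]
  row B: (103, 0, 1)   [0·109 + 1·103 = 103]
  109 = 1·103 + 6   → row C = row A − 1·row B = (6, 1, −1)   [check: 1·109 − 1·103 = 6]
  103 = 17·6 + 1   → row D = row B − 17·row C = (1, −17, 18)   [check: −17·109 + 18·103 = 1]
  6 = 6·1 + 0   → remainder 0, stop. gcd = 1 (last nonzero row D).
The gcd is 1, so 103 is invertible mod 109. The last nonzero row gives −17·109 + 18·103 = 1, so t = 18. So 103^(−1) ≡ 18 (mod 109). Verify: 103 · 18 = 1854 ≡ 1 (mod 109). ✓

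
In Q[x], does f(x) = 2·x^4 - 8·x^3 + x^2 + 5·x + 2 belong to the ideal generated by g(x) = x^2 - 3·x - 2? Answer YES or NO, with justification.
In Q[x] the ideal (g) consists of all multiples of g, so f ∈ (g) iff g | f, i.e. iff the remainder of f on division by g is 0. Divide f by g (g is monic, so eliminate the leading term of the running remainder at each step):
  leading term 2·x^4: subtract (2·x^2)·g(x) = 2·x^4 - 6·x^3 - 4·x^2, leaving -2·x^3 + 5·x^2 + 5·x + 2
  leading term -2·x^3: subtract (-2·x)·g(x) = -2·x^3 + 6·x^2 + 4·x, leaving -x^2 + x + 2
  leading term -x^2: subtract (-1)·g(x) = -x^2 + 3·x + 2, leaving -2·x
The remainder r(x) = -2·x ≠ 0 (and deg r < deg g), so g ∤ f, i.e. f ∉ (g).

Final answer: NO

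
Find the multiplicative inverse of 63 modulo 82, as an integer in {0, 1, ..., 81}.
63^(−1) ≡ 69 (mod 82)

Apply the extended Euclidean algorithm to (82, 63), tracking rows (r, s, t) with s·82 + t·63 = r. Each division r_prev = q·r_cur + r_new produces the new row as (previous row) − q·(current row):
  row A: (82, 1, 0)   [1·82 + 0·63 = 82]
  row B: (63, 0, 1)   [0·82 + 1·63 = 63]
  82 = 1·63 + 19   → row C = row A − 1·row B = (19, 1, −1)   [check: 1·82 − 1·63 = 19]
  63 = 3·19 + 6   → row D = row B − 3·row C = (6, −3, 4)   [check: −3·82 + 4·63 = 6]
  19 = 3·6 + 1   → row E = row C − 3·row D = (1, 10, −13)   [check: 10·82 − 13·63 = 1]
  6 = 6·1 + 0   → remainder 0, stop. gcd = 1 (last nonzero row E).
The gcd is 1, so 63 is invertible mod 82. The last nonzero row gives 10·82 − 13·63 = 1, so t = −13. So 63^(−1) ≡ −13 ≡ 69 (mod 82). Verify: 63 · 69 = 4347 ≡ 1 (mod 82). ✓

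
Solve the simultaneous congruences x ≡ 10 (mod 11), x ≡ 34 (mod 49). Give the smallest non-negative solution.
x ≡ 230 (mod 539); the representative in [0, 539) is 230

The moduli 11, 49 are pairwise coprime, so by the CRT there is a unique solution mod 11·49 = 539.
Solve by successive substitution. Start with x ≡ 10 (mod 11).
  Combine with x ≡ 34 (mod 49): write x = 10 + 11·t and require 10 + 11·t ≡ 34 (mod 49), i.e. 11·t ≡ 34 − 10 ≡ 24 (mod 49). Since 11^(−1) ≡ 9 (mod 49), t ≡ 9·24 ≡ 20 (mod 49). So x ≡ 10 + 11·20 = 230 (mod 539).
Unique solution in [0, 539): x = 230.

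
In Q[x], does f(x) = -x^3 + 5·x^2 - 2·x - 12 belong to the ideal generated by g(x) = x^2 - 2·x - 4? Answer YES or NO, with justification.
YES

In Q[x] the ideal (g) consists of all multiples of g, so f ∈ (g) iff g | f, i.e. iff the remainder of f on division by g is 0. Divide f by g (g is monic, so eliminate the leading term of the running remainder at each step):
  leading term -x^3: subtract (-x)·g(x) = -x^3 + 2·x^2 + 4·x, leaving 3·x^2 - 6·x - 12
  leading term 3·x^2: subtract (3)·g(x) = 3·x^2 - 6·x - 12, leaving 0
The remainder is 0, so f(x) = g(x) · h(x) with h(x) = 3 - x. Hence g | f, i.e. f ∈ (g).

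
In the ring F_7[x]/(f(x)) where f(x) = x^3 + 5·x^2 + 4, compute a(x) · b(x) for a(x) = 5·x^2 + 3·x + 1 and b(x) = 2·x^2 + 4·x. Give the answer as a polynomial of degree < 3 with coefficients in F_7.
a · b ≡ x^2 + 6·x + 5 (mod f(x))

Multiply as integer polynomials: a · b = 10·x^4 + 26·x^3 + 14·x^2 + 4·x. Reducing coefficients mod 7: a · b ≡ 3·x^4 + 5·x^3 + 4·x. Now divide by f(x) = x^3 + 5·x^2 + 4 in F_7[x], eliminating the leading term at each step:
  leading term 3·x^4: subtract (3·x)·f(x) = 3·x^4 + x^3 + 5·x, leaving 4·x^3 + 6·x (coefficients mod 7)
  leading term 4·x^3: subtract (4)·f(x) = 4·x^3 + 6·x^2 + 2, leaving x^2 + 6·x + 5 (coefficients mod 7)
The degree is now < 3, so this is the remainder. Hence a · b ≡ x^2 + 6·x + 5 in F_7[x]/(f).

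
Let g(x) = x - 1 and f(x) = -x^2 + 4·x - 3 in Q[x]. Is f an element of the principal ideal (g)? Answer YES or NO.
YES

In Q[x] the ideal (g) consists of all multiples of g, so f ∈ (g) iff g | f, i.e. iff the remainder of f on division by g is 0. Divide f by g (g is monic, so eliminate the leading term of the running remainder at each step):
  leading term -x^2: subtract (-x)·g(x) = -x^2 + x, leaving 3·x - 3
  leading term 3·x: subtract (3)·g(x) = 3·x - 3, leaving 0
The remainder is 0, so f(x) = g(x) · h(x) with h(x) = 3 - x. Hence g | f, i.e. f ∈ (g).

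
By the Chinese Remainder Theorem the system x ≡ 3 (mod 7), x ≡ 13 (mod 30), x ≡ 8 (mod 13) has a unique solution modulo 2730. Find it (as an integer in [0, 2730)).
x ≡ 73 (mod 2730); the representative in [0, 2730) is 73

The moduli 7, 30, 13 are pairwise coprime, so by the CRT there is a unique solution mod 7·30·13 = 2730.
Solve by successive substitution. Start with x ≡ 3 (mod 7).
  Combine with x ≡ 13 (mod 30): write x = 3 + 7·t and require 3 + 7·t ≡ 13 (mod 30), i.e. 7·t ≡ 13 − 3 ≡ 10 (mod 30). Since 7^(−1) ≡ 13 (mod 30), t ≡ 13·10 ≡ 10 (mod 30). So x ≡ 3 + 7·10 = 73 (mod 210).
  Combine with x ≡ 8 (mod 13): write x = 73 + 210·t and require 73 + 210·t ≡ 8 (mod 13), i.e. 210·t ≡ 8 − 73 ≡ 0 (mod 13). Since 210^(−1) ≡ 7 (mod 13) (210 ≡ 2 (mod 13)), t ≡ 7·0 ≡ 0 (mod 13). So x ≡ 73 + 210·0 = 73 (mod 2730).
Unique solution in [0, 2730): x = 73.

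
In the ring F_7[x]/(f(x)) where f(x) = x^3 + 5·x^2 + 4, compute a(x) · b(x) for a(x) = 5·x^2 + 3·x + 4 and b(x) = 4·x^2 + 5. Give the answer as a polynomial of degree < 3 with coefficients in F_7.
Multiply as integer polynomials: a · b = 20·x^4 + 12·x^3 + 41·x^2 + 15·x + 20. Reducing coefficients mod 7: a · b ≡ 6·x^4 + 5·x^3 + 6·x^2 + x + 6. Now divide by f(x) = x^3 + 5·x^2 + 4 in F_7[x], eliminating the leading term at each step:
  leading term 6·x^4: subtract (6·x)·f(x) = 6·x^4 + 2·x^3 + 3·x, leaving 3·x^3 + 6·x^2 + 5·x + 6 (coefficients mod 7)
  leading term 3·x^3: subtract (3)·f(x) = 3·x^3 + x^2 + 5, leaving 5·x^2 + 5·x + 1 (coefficients mod 7)
The degree is now < 3, so this is the remainder. Hence a · b ≡ 5·x^2 + 5·x + 1 in F_7[x]/(f).

Final answer: a · b ≡ 5·x^2 + 5·x + 1 (mod f(x))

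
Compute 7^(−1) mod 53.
Apply the extended Euclidean algorithm to (53, 7), tracking rows (r, s, t) with s·53 + t·7 = r. Each division r_prev = q·r_cur + r_new produces the new row as (previous row) − q·(current row):
  row A: (53, 1, 0)   [1·53 + 0·7 = 53]
  row B: (7, 0, 1)   [0·53 + 1·7 = 7]
  53 = 7·7 + 4   → row C = row A − 7·row B = (4, 1, −7)   [check: 1·53 − 7·7 = 4]
  7 = 1·4 + 3   → row D = row B − 1·row C = (3, −1, 8)   [check: −1·53 + 8·7 = 3]
  4 = 1·3 + 1   → row E = row C − 1·row D = (1, 2, −15)   [check: 2·53 − 15·7 = 1]
  3 = 3·1 + 0   → remainder 0, stop. gcd = 1 (last nonzero row E).
The gcd is 1, so 7 is invertible mod 53. The last nonzero row gives 2·53 − 15·7 = 1, so t = −15. So 7^(−1) ≡ −15 ≡ 38 (mod 53). Verify: 7 · 38 = 266 ≡ 1 (mod 53). ✓

Final answer: 7^(−1) ≡ 38 (mod 53)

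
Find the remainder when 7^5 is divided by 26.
Use repeated squaring. Binary(5) = 101. Walk through the bits of the exponent 5 left-to-right: at each bit after the leading one, square the running value, then multiply by 7 if the bit is 1 (always reducing mod 26):
  bit 1 = 1 (leading): start with 7.
  bit 2 = 0: square 7^2 = 49 ≡ 23 (mod 26).
  bit 3 = 1: square 23^2 = 529 ≡ 9; bit is 1, so multiply 9·7 = 63 ≡ 11 (mod 26).
Final value: 7^5 ≡ 11 (mod 26).

Final answer: 11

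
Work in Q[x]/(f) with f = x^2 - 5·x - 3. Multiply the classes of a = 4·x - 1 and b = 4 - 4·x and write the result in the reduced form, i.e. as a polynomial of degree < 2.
First multiply in Q[x] without reducing: a · b = -16·x^2 + 20·x - 4. Now divide by f(x) = x^2 - 5·x - 3, eliminating the leading term at each step:
  leading term -16·x^2: subtract (-16)·f(x) = -16·x^2 + 80·x + 48, leaving -60·x - 52
The degree is now < 2, so this is the remainder. Hence a · b ≡ -60·x - 52 in Q[x]/(f).

Final answer: a · b ≡ -60·x - 52 (mod f(x))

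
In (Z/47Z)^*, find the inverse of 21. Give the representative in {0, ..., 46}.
21^(−1) ≡ 9 (mod 47)

Apply the extended Euclidean algorithm to (47, 21), tracking rows (r, s, t) with s·47 + t·21 = r. Each division r_prev = q·r_cur + r_new produces the new row as (previous row) − q·(current row):
  row A: (47, 1, 0)   [1·47 + 0·21 = 47]
  row B: (21, 0, 1)   [0·47 + 1·21 = 21]
  47 = 2·21 + 5   → row C = row A − 2·row B = (5, 1, −2)   [check: 1·47 − 2·21 = 5]
  21 = 4·5 + 1   → row D = row B − 4·row C = (1, −4, 9)   [check: −4·47 + 9·21 = 1]
  5 = 5·1 + 0   → remainder 0, stop. gcd = 1 (last nonzero row D).
The gcd is 1, so 21 is invertible mod 47. The last nonzero row gives −4·47 + 9·21 = 1, so t = 9. So 21^(−1) ≡ 9 (mod 47). Verify: 21 · 9 = 189 ≡ 1 (mod 47). ✓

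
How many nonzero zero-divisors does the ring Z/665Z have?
In Z/665Z each nonzero element is either a unit (gcd with 665 is 1) or a zero-divisor (gcd > 1). The number of units is φ(665): factorise 665 = 5 · 7 · 19, so φ(665) = (5 − 1) · (7 − 1) · (19 − 1) = 4 · 6 · 18 = 432. The nonzero elements number 665 − 1 = 664. Hence the nonzero zero-divisors number 664 − 432 = 232.

Final answer: Z/665Z has 232 nonzero zero-divisors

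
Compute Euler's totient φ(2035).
φ is multiplicative, with φ(p^e) = p^e − p^(e−1). Factorise 2035 = 5 · 11 · 37. Then
  φ(2035) = (5 − 1) · (11 − 1) · (37 − 1) = 4 · 10 · 36 = 1440.

Final answer: φ(2035) = 1440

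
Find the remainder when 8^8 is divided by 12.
4

Use repeated squaring. Binary(8) = 1000. Walk through the bits of the exponent 8 left-to-right: at each bit after the leading one, square the running value, then multiply by 8 if the bit is 1 (always reducing mod 12):
  bit 1 = 1 (leading): start with 8.
  bit 2 = 0: square 8^2 = 64 ≡ 4 (mod 12).
  bit 3 = 0: square 4^2 = 16 ≡ 4 (mod 12).
  bit 4 = 0: square 4^2 = 16 ≡ 4 (mod 12).
Final value: 8^8 ≡ 4 (mod 12).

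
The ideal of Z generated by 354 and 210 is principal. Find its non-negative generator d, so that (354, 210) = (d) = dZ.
(354, 210) = (6); d = 6

In the PID Z, (a, b) is generated by gcd(a, b). Compute gcd(354, 210) with the extended Euclidean algorithm, tracking rows (r, s, t) with s·354 + t·210 = r:
  row A: (354, 1, 0)   [1·354 + 0·210 = 354]
  row B: (210, 0, 1)   [0·354 + 1·210 = 210]
  354 = 1·210 + 144   → row C = row A − 1·row B = (144, 1, −1)   [check: 1·354 − 1·210 = 144]
  210 = 1·144 + 66   → row D = row B − 1·row C = (66, −1, 2)   [check: −1·354 + 2·210 = 66]
  144 = 2·66 + 12   → row E = row C − 2·row D = (12, 3, −5)   [check: 3·354 − 5·210 = 12]
  66 = 5·12 + 6   → row F = row D − 5·row E = (6, −16, 27)   [check: −16·354 + 27·210 = 6]
  12 = 2·6 + 0   → remainder 0, stop. gcd = 6 (last nonzero row F).
So gcd(354, 210) = 6, with Bézout identity −16·354 + 27·210 = 6. Containment (⊇): the Bézout identity exhibits 6 as an element of (354, 210), giving (6) ⊆ (354, 210). Containment (⊆): since 6 | 354 and 6 | 210 (354 = 6·59, 210 = 6·35), every Z-linear combination of 354 and 210 is divisible by 6, so (354, 210) ⊆ (6). Therefore (354, 210) = (6), d = 6.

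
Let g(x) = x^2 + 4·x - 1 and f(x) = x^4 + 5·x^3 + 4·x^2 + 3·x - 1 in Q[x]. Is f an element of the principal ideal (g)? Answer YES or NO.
YES

In Q[x] the ideal (g) consists of all multiples of g, so f ∈ (g) iff g | f, i.e. iff the remainder of f on division by g is 0. Divide f by g (g is monic, so eliminate the leading term of the running remainder at each step):
  leading term x^4: subtract (x^2)·g(x) = x^4 + 4·x^3 - x^2, leaving x^3 + 5·x^2 + 3·x - 1
  leading term x^3: subtract (x)·g(x) = x^3 + 4·x^2 - x, leaving x^2 + 4·x - 1
  leading term x^2: subtract (1)·g(x) = x^2 + 4·x - 1, leaving 0
The remainder is 0, so f(x) = g(x) · h(x) with h(x) = x^2 + x + 1. Hence g | f, i.e. f ∈ (g).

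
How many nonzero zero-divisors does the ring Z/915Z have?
Z/915Z has 434 nonzero zero-divisors

In Z/915Z each nonzero element is either a unit (gcd with 915 is 1) or a zero-divisor (gcd > 1). The number of units is φ(915): factorise 915 = 3 · 5 · 61, so φ(915) = (3 − 1) · (5 − 1) · (61 − 1) = 2 · 4 · 60 = 480. The nonzero elements number 915 − 1 = 914. Hence the nonzero zero-divisors number 914 − 480 = 434.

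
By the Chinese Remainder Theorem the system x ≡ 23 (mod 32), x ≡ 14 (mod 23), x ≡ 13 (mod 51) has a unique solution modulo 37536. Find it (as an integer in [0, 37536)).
x ≡ 727 (mod 37536); the representative in [0, 37536) is 727

The moduli 32, 23, 51 are pairwise coprime, so by the CRT there is a unique solution mod 32·23·51 = 37536.
Solve by successive substitution. Start with x ≡ 23 (mod 32).
  Combine with x ≡ 14 (mod 23): write x = 23 + 32·t and require 23 + 32·t ≡ 14 (mod 23), i.e. 32·t ≡ 14 − 23 ≡ 14 (mod 23). Since 32^(−1) ≡ 18 (mod 23) (32 ≡ 9 (mod 23)), t ≡ 18·14 ≡ 22 (mod 23). So x ≡ 23 + 32·22 = 727 (mod 736).
  Combine with x ≡ 13 (mod 51): write x = 727 + 736·t and require 727 + 736·t ≡ 13 (mod 51), i.e. 736·t ≡ 13 − 727 ≡ 0 (mod 51). Since 736^(−1) ≡ 7 (mod 51) (736 ≡ 22 (mod 51)), t ≡ 7·0 ≡ 0 (mod 51). So x ≡ 727 + 736·0 = 727 (mod 37536).
Unique solution in [0, 37536): x = 727.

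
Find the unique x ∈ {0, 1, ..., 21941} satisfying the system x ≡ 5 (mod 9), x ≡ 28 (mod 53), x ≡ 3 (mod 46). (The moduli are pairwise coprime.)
x ≡ 5063 (mod 21942); the representative in [0, 21942) is 5063

The moduli 9, 53, 46 are pairwise coprime, so by the CRT there is a unique solution mod 9·53·46 = 21942.
Solve by successive substitution. Start with x ≡ 5 (mod 9).
  Combine with x ≡ 28 (mod 53): write x = 5 + 9·t and require 5 + 9·t ≡ 28 (mod 53), i.e. 9·t ≡ 28 − 5 ≡ 23 (mod 53). Since 9^(−1) ≡ 6 (mod 53), t ≡ 6·23 ≡ 32 (mod 53). So x ≡ 5 + 9·32 = 293 (mod 477).
  Combine with x ≡ 3 (mod 46): write x = 293 + 477·t and require 293 + 477·t ≡ 3 (mod 46), i.e. 477·t ≡ 3 − 293 ≡ 32 (mod 46). Since 477^(−1) ≡ 19 (mod 46) (477 ≡ 17 (mod 46)), t ≡ 19·32 ≡ 10 (mod 46). So x ≡ 293 + 477·10 = 5063 (mod 21942).
Unique solution in [0, 21942): x = 5063.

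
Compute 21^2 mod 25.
16

Use repeated squaring. Binary(2) = 10. Walk through the bits of the exponent 2 left-to-right: at each bit after the leading one, square the running value, then multiply by 21 if the bit is 1 (always reducing mod 25):
  bit 1 = 1 (leading): start with 21.
  bit 2 = 0: square 21^2 = 441 ≡ 16 (mod 25).
Final value: 21^2 ≡ 16 (mod 25).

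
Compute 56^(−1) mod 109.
Apply the extended Euclidean algorithm to (109, 56), tracking rows (r, s, t) with s·109 + t·56 = r. Each division r_prev = q·r_cur + r_new produces the new row as (previous row) − q·(current row):
  row A: (109, 1, 0)   [1·109 + 0·56 = 109]
  row B: (56, 0, 1)   [0·109 + 1·56 = 56]
  109 = 1·56 + 53   → row C = row A − 1·row B = (53, 1, −1)   [check: 1·109 − 1·56 = 53]
  56 = 1·53 + 3   → row D = row B − 1·row C = (3, −1, 2)   [check: −1·109 + 2·56 = 3]
  53 = 17·3 + 2   → row E = row C − 17·row D = (2, 18, −35)   [check: 18·109 − 35·56 = 2]
  3 = 1·2 + 1   → row F = row D − 1·row E = (1, −19, 37)   [check: −19·109 + 37·56 = 1]
  2 = 2·1 + 0   → remainder 0, stop. gcd = 1 (last nonzero row F).
The gcd is 1, so 56 is invertible mod 109. The last nonzero row gives −19·109 + 37·56 = 1, so t = 37. So 56^(−1) ≡ 37 (mod 109). Verify: 56 · 37 = 2072 ≡ 1 (mod 109). ✓

Final answer: 56^(−1) ≡ 37 (mod 109)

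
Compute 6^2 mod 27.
9

Use repeated squaring. Binary(2) = 10. Walk through the bits of the exponent 2 left-to-right: at each bit after the leading one, square the running value, then multiply by 6 if the bit is 1 (always reducing mod 27):
  bit 1 = 1 (leading): start with 6.
  bit 2 = 0: square 6^2 = 36 ≡ 9 (mod 27).
Final value: 6^2 ≡ 9 (mod 27).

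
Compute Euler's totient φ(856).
φ(856) = 424

φ is multiplicative, with φ(p^e) = p^e − p^(e−1). Factorise 856 = 2^3 · 107. Then
  φ(856) = (2^3 − 2^2) · (107 − 1) = 4 · 106 = 424.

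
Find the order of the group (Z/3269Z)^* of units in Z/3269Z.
|(Z/3269Z)^*| = 2796

(Z/3269Z)^* consists of the classes a with gcd(a, 3269) = 1, so its order is φ(3269). φ is multiplicative, with φ(p^e) = p^e − p^(e−1). Factorise 3269 = 7 · 467. Then
  φ(3269) = (7 − 1) · (467 − 1) = 6 · 466 = 2796.
Thus |(Z/3269Z)^*| = 2796.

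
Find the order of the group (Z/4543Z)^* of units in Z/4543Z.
(Z/4543Z)^* consists of the classes a with gcd(a, 4543) = 1, so its order is φ(4543). φ is multiplicative, with φ(p^e) = p^e − p^(e−1). Factorise 4543 = 7 · 11 · 59. Then
  φ(4543) = (7 − 1) · (11 − 1) · (59 − 1) = 6 · 10 · 58 = 3480.
Thus |(Z/4543Z)^*| = 3480.

Final answer: |(Z/4543Z)^*| = 3480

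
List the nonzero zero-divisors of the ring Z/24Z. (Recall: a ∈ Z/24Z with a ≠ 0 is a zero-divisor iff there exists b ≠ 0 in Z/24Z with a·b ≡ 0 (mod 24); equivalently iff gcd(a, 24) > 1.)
An element a ∈ Z/24Z (with a ≠ 0) is a zero-divisor iff gcd(a, 24) > 1 (because a is a unit precisely when gcd(a, n) = 1, and in Z/nZ every nonzero, non-unit element is a zero-divisor). Scan a = 1, ..., 23 and keep those with gcd(a, 24) > 1:
  gcd(2, 24) = 2, gcd(3, 24) = 3, gcd(4, 24) = 4, gcd(6, 24) = 6, gcd(8, 24) = 8, gcd(9, 24) = 3, gcd(10, 24) = 2, gcd(12, 24) = 12, gcd(14, 24) = 2, gcd(15, 24) = 3, gcd(16, 24) = 8, gcd(18, 24) = 6, gcd(20, 24) = 4, gcd(21, 24) = 3, gcd(22, 24) = 2.
All other a ∈ {1, ..., 23} have gcd(a, 24) = 1 and are units. So the nonzero zero-divisors are exactly the 15 values of a appearing in this scan.

Final answer: nonzero zero-divisors of Z/24Z = {2, 3, 4, 6, 8, 9, 10, 12, 14, 15, 16, 18, 20, 21, 22}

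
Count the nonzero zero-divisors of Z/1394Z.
Z/1394Z has 753 nonzero zero-divisors

In Z/1394Z each nonzero element is either a unit (gcd with 1394 is 1) or a zero-divisor (gcd > 1). The number of units is φ(1394): factorise 1394 = 2 · 17 · 41, so φ(1394) = (2 − 1) · (17 − 1) · (41 − 1) = 1 · 16 · 40 = 640. The nonzero elements number 1394 − 1 = 1393. Hence the nonzero zero-divisors number 1393 − 640 = 753.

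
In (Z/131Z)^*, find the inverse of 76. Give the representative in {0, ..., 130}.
Apply the extended Euclidean algorithm to (131, 76), tracking rows (r, s, t) with s·131 + t·76 = r. Each division r_prev = q·r_cur + r_new produces the new row as (previous row) − q·(current row):
  row A: (131, 1, 0)   [1·131 + 0·76 = 131]
  row B: (76, 0, 1)   [0·131 + 1·76 = 76]
  131 = 1·76 + 55   → row C = row A − 1·row B = (55, 1, −1)   [check: 1·131 − 1·76 = 55]
  76 = 1·55 + 21   → row D = row B − 1·row C = (21, −1, 2)   [check: −1·131 + 2·76 = 21]
  55 = 2·21 + 13   → row E = row C − 2·row D = (13, 3, −5)   [check: 3·131 − 5·76 = 13]
  21 = 1·13 + 8   → row F = row D − 1·row E = (8, −4, 7)   [check: −4·131 + 7·76 = 8]
  13 = 1·8 + 5   → row G = row E − 1·row F = (5, 7, −12)   [check: 7·131 − 12·76 = 5]
  8 = 1·5 + 3   → row H = row F − 1·row G = (3, −11, 19)   [check: −11·131 + 19·76 = 3]
  5 = 1·3 + 2   → row I = row G − 1·row H = (2, 18, −31)   [check: 18·131 − 31·76 = 2]
  3 = 1·2 + 1   → row J = row H − 1·row I = (1, −29, 50)   [check: −29·131 + 50·76 = 1]
  2 = 2·1 + 0   → remainder 0, stop. gcd = 1 (last nonzero row J).
The gcd is 1, so 76 is invertible mod 131. The last nonzero row gives −29·131 + 50·76 = 1, so t = 50. So 76^(−1) ≡ 50 (mod 131). Verify: 76 · 50 = 3800 ≡ 1 (mod 131). ✓

Final answer: 76^(−1) ≡ 50 (mod 131)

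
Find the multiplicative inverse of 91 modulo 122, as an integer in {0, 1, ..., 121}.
Apply the extended Euclidean algorithm to (122, 91), tracking rows (r, s, t) with s·122 + t·91 = r. Each division r_prev = q·r_cur + r_new produces the new row as (previous row) − q·(current row):
  row A: (122, 1, 0)   [1·122 + 0·91 = 122]
  row B: (91, 0, 1)   [0·122 + 1·91 = 91]
  122 = 1·91 + 31   → row C = row A − 1·row B = (31, 1, −1)   [check: 1·122 − 1·91 = 31]
  91 = 2·31 + 29   → row D = row B − 2·row C = (29, −2, 3)   [check: −2·122 + 3·91 = 29]
  31 = 1·29 + 2   → row E = row C − 1·row D = (2, 3, −4)   [check: 3·122 − 4·91 = 2]
  29 = 14·2 + 1   → row F = row D − 14·row E = (1, −44, 59)   [check: −44·122 + 59·91 = 1]
  2 = 2·1 + 0   → remainder 0, stop. gcd = 1 (last nonzero row F).
The gcd is 1, so 91 is invertible mod 122. The last nonzero row gives −44·122 + 59·91 = 1, so t = 59. So 91^(−1) ≡ 59 (mod 122). Verify: 91 · 59 = 5369 ≡ 1 (mod 122). ✓

Final answer: 91^(−1) ≡ 59 (mod 122)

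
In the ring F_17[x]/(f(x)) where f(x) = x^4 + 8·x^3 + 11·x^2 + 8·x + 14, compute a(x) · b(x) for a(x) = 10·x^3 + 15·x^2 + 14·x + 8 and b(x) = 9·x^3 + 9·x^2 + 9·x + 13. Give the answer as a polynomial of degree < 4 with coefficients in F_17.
a · b ≡ 6·x^3 + x^2 + 13·x + 3 (mod f(x))

Multiply as integer polynomials: a · b = 90·x^6 + 225·x^5 + 351·x^4 + 463·x^3 + 393·x^2 + 254·x + 104. Reducing coefficients mod 17: a · b ≡ 5·x^6 + 4·x^5 + 11·x^4 + 4·x^3 + 2·x^2 + 16·x + 2. Now divide by f(x) = x^4 + 8·x^3 + 11·x^2 + 8·x + 14 in F_17[x], eliminating the leading term at each step:
  leading term 5·x^6: subtract (5·x^2)·f(x) = 5·x^6 + 6·x^5 + 4·x^4 + 6·x^3 + 2·x^2, leaving 15·x^5 + 7·x^4 + 15·x^3 + 16·x + 2 (coefficients mod 17)
  leading term 15·x^5: subtract (15·x)·f(x) = 15·x^5 + x^4 + 12·x^3 + x^2 + 6·x, leaving 6·x^4 + 3·x^3 + 16·x^2 + 10·x + 2 (coefficients mod 17)
  leading term 6·x^4: subtract (6)·f(x) = 6·x^4 + 14·x^3 + 15·x^2 + 14·x + 16, leaving 6·x^3 + x^2 + 13·x + 3 (coefficients mod 17)
The degree is now < 4, so this is the remainder. Hence a · b ≡ 6·x^3 + x^2 + 13·x + 3 in F_17[x]/(f).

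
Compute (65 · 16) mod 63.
Reduce the factors first: 65 ≡ 2 (mod 63), so 65 · 16 ≡ 2 · 16 (mod 63). 2 · 16 = 32. Dividing by 63: 32 = 0·63 + 32. So (65 · 16) mod 63 = 32.

Final answer: 32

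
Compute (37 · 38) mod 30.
Reduce the factors first: 37 ≡ 7, 38 ≡ 8 (mod 30), so 37 · 38 ≡ 7 · 8 (mod 30). 7 · 8 = 56. Dividing by 30: 56 = 1·30 + 26. So (37 · 38) mod 30 = 26.

Final answer: 26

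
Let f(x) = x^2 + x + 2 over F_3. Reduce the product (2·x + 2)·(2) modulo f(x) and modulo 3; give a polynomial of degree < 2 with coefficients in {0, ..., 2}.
Multiply as integer polynomials: a · b = 4·x + 4. Reducing coefficients mod 3: a · b ≡ x + 1. This already has degree < 2, so no reduction by f is needed. Hence a · b ≡ x + 1 in F_3[x]/(f).

Final answer: a · b ≡ x + 1 (mod f(x))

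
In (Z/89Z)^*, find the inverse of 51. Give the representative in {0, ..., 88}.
51^(−1) ≡ 7 (mod 89)

Apply the extended Euclidean algorithm to (89, 51), tracking rows (r, s, t) with s·89 + t·51 = r. Each division r_prev = q·r_cur + r_new produces the new row as (previous row) − q·(current row):
  row A: (89, 1, 0)   [1·89 + 0·51 = 89]
  row B: (51, 0, 1)   [0·89 + 1·51 = 51]
  89 = 1·51 + 38   → row C = row A − 1·row B = (38, 1, −1)   [check: 1·89 − 1·51 = 38]
  51 = 1·38 + 13   → row D = row B − 1·row C = (13, −1, 2)   [check: −1·89 + 2·51 = 13]
  38 = 2·13 + 12   → row E = row C − 2·row D = (12, 3, −5)   [check: 3·89 − 5·51 = 12]
  13 = 1·12 + 1   → row F = row D − 1·row E = (1, −4, 7)   [check: −4·89 + 7·51 = 1]
  12 = 12·1 + 0   → remainder 0, stop. gcd = 1 (last nonzero row F).
The gcd is 1, so 51 is invertible mod 89. The last nonzero row gives −4·89 + 7·51 = 1, so t = 7. So 51^(−1) ≡ 7 (mod 89). Verify: 51 · 7 = 357 ≡ 1 (mod 89). ✓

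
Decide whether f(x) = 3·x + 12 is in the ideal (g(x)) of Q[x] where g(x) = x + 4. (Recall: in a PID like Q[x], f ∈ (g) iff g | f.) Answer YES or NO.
YES

In Q[x] the ideal (g) consists of all multiples of g, so f ∈ (g) iff g | f, i.e. iff the remainder of f on division by g is 0. Divide f by g (g is monic, so eliminate the leading term of the running remainder at each step):
  leading term 3·x: subtract (3)·g(x) = 3·x + 12, leaving 0
The remainder is 0, so f(x) = g(x) · h(x) with h(x) = 3. Hence g | f, i.e. f ∈ (g).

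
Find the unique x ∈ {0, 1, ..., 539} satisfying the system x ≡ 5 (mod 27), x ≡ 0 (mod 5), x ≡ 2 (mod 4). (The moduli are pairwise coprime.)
x ≡ 410 (mod 540); the representative in [0, 540) is 410

The moduli 27, 5, 4 are pairwise coprime, so by the CRT there is a unique solution mod 27·5·4 = 540.
Solve by successive substitution. Start with x ≡ 5 (mod 27).
  Combine with x ≡ 0 (mod 5): write x = 5 + 27·t and require 5 + 27·t ≡ 0 (mod 5), i.e. 27·t ≡ 0 − 5 ≡ 0 (mod 5). Since 27^(−1) ≡ 3 (mod 5) (27 ≡ 2 (mod 5)), t ≡ 3·0 ≡ 0 (mod 5). So x ≡ 5 + 27·0 = 5 (mod 135).
  Combine with x ≡ 2 (mod 4): write x = 5 + 135·t and require 5 + 135·t ≡ 2 (mod 4), i.e. 135·t ≡ 2 − 5 ≡ 1 (mod 4). Since 135^(−1) ≡ 3 (mod 4) (135 ≡ 3 (mod 4)), t ≡ 3·1 ≡ 3 (mod 4). So x ≡ 5 + 135·3 = 410 (mod 540).
Unique solution in [0, 540): x = 410.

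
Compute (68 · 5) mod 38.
36

Reduce the factors first: 68 ≡ 30 (mod 38), so 68 · 5 ≡ 30 · 5 (mod 38). 30 · 5 = 150. Dividing by 38: 150 = 3·38 + 36. So (68 · 5) mod 38 = 36.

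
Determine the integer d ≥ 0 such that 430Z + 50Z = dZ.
In the PID Z, (a, b) is generated by gcd(a, b). Compute gcd(430, 50) with the extended Euclidean algorithm, tracking rows (r, s, t) with s·430 + t·50 = r:
  row A: (430, 1, 0)   [1·430 + 0·50 = 430]
  row B: (50, 0, 1)   [0·430 + 1·50 = 50]
  430 = 8·50 + 30   → row C = row A − 8·row B = (30, 1, −8)   [check: 1·430 − 8·50 = 30]
  50 = 1·30 + 20   → row D = row B − 1·row C = (20, −1, 9)   [check: −1·430 + 9·50 = 20]
  30 = 1·20 + 10   → row E = row C − 1·row D = (10, 2, −17)   [check: 2·430 − 17·50 = 10]
  20 = 2·10 + 0   → remainder 0, stop. gcd = 10 (last nonzero row E).
So gcd(430, 50) = 10, with Bézout identity 2·430 − 17·50 = 10. Containment (⊇): the Bézout identity exhibits 10 as an element of (430, 50), giving (10) ⊆ (430, 50). Containment (⊆): since 10 | 430 and 10 | 50 (430 = 10·43, 50 = 10·5), every Z-linear combination of 430 and 50 is divisible by 10, so (430, 50) ⊆ (10). Therefore (430, 50) = (10), d = 10.

Final answer: (430, 50) = (10); d = 10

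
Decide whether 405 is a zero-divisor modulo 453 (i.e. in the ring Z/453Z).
gcd(405, 453) = 3 > 1, so 405 is not a unit in Z/453Z. In Z/nZ every nonzero non-unit is a zero-divisor: explicitly, take b = 453/gcd = 151 ≠ 0 (mod 453); then 405·151 = 61155 = 135·453, i.e. 405·151 ≡ 0 (mod 453). So 405 is a zero-divisor.

Final answer: YES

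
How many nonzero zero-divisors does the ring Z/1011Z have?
Z/1011Z has 338 nonzero zero-divisors

In Z/1011Z each nonzero element is either a unit (gcd with 1011 is 1) or a zero-divisor (gcd > 1). The number of units is φ(1011): factorise 1011 = 3 · 337, so φ(1011) = (3 − 1) · (337 − 1) = 2 · 336 = 672. The nonzero elements number 1011 − 1 = 1010. Hence the nonzero zero-divisors number 1010 − 672 = 338.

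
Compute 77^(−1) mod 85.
Apply the extended Euclidean algorithm to (85, 77), tracking rows (r, s, t) with s·85 + t·77 = r. Each division r_prev = q·r_cur + r_new produces the new row as (previous row) − q·(current row):
  row A: (85, 1, 0)   [1·85 + 0·77 = 85]
  row B: (77, 0, 1)   [0·85 + 1·77 = 77]
  85 = 1·77 + 8   → row C = row A − 1·row B = (8, 1, −1)   [check: 1·85 − 1·77 = 8]
  77 = 9·8 + 5   → row D = row B − 9·row C = (5, −9, 10)   [check: −9·85 + 10·77 = 5]
  8 = 1·5 + 3   → row E = row C − 1·row D = (3, 10, −11)   [check: 10·85 − 11·77 = 3]
  5 = 1·3 + 2   → row F = row D − 1·row E = (2, −19, 21)   [check: −19·85 + 21·77 = 2]
  3 = 1·2 + 1   → row G = row E − 1·row F = (1, 29, −32)   [check: 29·85 − 32·77 = 1]
  2 = 2·1 + 0   → remainder 0, stop. gcd = 1 (last nonzero row G).
The gcd is 1, so 77 is invertible mod 85. The last nonzero row gives 29·85 − 32·77 = 1, so t = −32. So 77^(−1) ≡ −32 ≡ 53 (mod 85). Verify: 77 · 53 = 4081 ≡ 1 (mod 85). ✓

Final answer: 77^(−1) ≡ 53 (mod 85)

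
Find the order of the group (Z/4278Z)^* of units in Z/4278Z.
(Z/4278Z)^* consists of the classes a with gcd(a, 4278) = 1, so its order is φ(4278). φ is multiplicative, with φ(p^e) = p^e − p^(e−1). Factorise 4278 = 2 · 3 · 23 · 31. Then
  φ(4278) = (2 − 1) · (3 − 1) · (23 − 1) · (31 − 1) = 1 · 2 · 22 · 30 = 1320.
Thus |(Z/4278Z)^*| = 1320.

Final answer: |(Z/4278Z)^*| = 1320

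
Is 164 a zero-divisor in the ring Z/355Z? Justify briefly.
NO

gcd(164, 355) = 1, so 164 is a unit in Z/355Z (it has a multiplicative inverse). A unit cannot be a zero-divisor: if 164·b ≡ 0 then multiplying both sides by 164^(−1) gives b ≡ 0. So 164 is not a zero-divisor.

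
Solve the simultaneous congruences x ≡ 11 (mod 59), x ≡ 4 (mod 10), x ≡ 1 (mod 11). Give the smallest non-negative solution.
x ≡ 2784 (mod 6490); the representative in [0, 6490) is 2784

The moduli 59, 10, 11 are pairwise coprime, so by the CRT there is a unique solution mod 59·10·11 = 6490.
Solve by successive substitution. Start with x ≡ 11 (mod 59).
  Combine with x ≡ 4 (mod 10): write x = 11 + 59·t and require 11 + 59·t ≡ 4 (mod 10), i.e. 59·t ≡ 4 − 11 ≡ 3 (mod 10). Since 59^(−1) ≡ 9 (mod 10) (59 ≡ 9 (mod 10)), t ≡ 9·3 ≡ 7 (mod 10). So x ≡ 11 + 59·7 = 424 (mod 590).
  Combine with x ≡ 1 (mod 11): write x = 424 + 590·t and require 424 + 590·t ≡ 1 (mod 11), i.e. 590·t ≡ 1 − 424 ≡ 6 (mod 11). Since 590^(−1) ≡ 8 (mod 11) (590 ≡ 7 (mod 11)), t ≡ 8·6 ≡ 4 (mod 11). So x ≡ 424 + 590·4 = 2784 (mod 6490).
Unique solution in [0, 6490): x = 2784.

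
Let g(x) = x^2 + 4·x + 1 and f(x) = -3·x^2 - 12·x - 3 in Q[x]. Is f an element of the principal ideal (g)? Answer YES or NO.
In Q[x] the ideal (g) consists of all multiples of g, so f ∈ (g) iff g | f, i.e. iff the remainder of f on division by g is 0. Divide f by g (g is monic, so eliminate the leading term of the running remainder at each step):
  leading term -3·x^2: subtract (-3)·g(x) = -3·x^2 - 12·x - 3, leaving 0
The remainder is 0, so f(x) = g(x) · h(x) with h(x) = -3. Hence g | f, i.e. f ∈ (g).

Final answer: YES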